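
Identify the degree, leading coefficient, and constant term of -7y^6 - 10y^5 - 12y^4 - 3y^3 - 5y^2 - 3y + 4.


Highest power of y is 6, with coefficient -7. Constant term is 4.
Degree = 6, leading coefficient = -7, constant term = 4


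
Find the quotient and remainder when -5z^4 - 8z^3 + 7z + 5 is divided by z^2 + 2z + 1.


(-5z^4 - 8z^3 + 7z + 5) / (z^2 + 2z + 1)
Step 1: -5z^2 * (z^2 + 2z + 1) = -5z^4 - 10z^3 - 5z^2; subtract.
Step 2: 2z * (z^2 + 2z + 1) = 2z^3 + 4z^2 + 2z; subtract.
Step 3: 1 * (z^2 + 2z + 1) = z^2 + 2z + 1; subtract.
Quotient: -5z^2 + 2z + 1, Remainder: 3z + 4


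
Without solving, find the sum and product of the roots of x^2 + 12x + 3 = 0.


For ax^2+bx+c=0: sum = -b/a, product = c/a.
a=1, b=12, c=3
Sum = -(12)/1 = -12
Product = (3)/1 = 3


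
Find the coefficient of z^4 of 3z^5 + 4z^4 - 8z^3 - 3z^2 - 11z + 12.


Read off the coefficient of z^4: 4


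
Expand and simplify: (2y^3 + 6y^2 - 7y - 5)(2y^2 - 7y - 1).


Distribute each term of the first polynomial:
  (2y^3)(2y^2 - 7y - 1) = 4y^5 - 14y^4 - 2y^3
  (6y^2)(2y^2 - 7y - 1) = 12y^4 - 42y^3 - 6y^2
  (-7y)(2y^2 - 7y - 1) = -14y^3 + 49y^2 + 7y
  (-5)(2y^2 - 7y - 1) = -10y^2 + 35y + 5
Sum: 4y^5 - 2y^4 - 58y^3 + 33y^2 + 42y + 5


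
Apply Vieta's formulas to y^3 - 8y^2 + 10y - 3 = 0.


Monic cubic y^3+by^2+cy+d=0: sum=-b, pairwise sum=c, product=-d.
b=-8, c=10, d=-3
r1+r2+r3 = 8
r1r2+r1r3+r2r3 = 10
r1r2r3 = 3


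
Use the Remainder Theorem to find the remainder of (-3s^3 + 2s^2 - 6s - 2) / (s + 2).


By the Remainder Theorem, the remainder equals p(-2):
  -3*(-2)^3 = 24
  2*(-2)^2 = 8
  -6*(-2)^1 = 12
  constant: -2
Sum: 24 + 8 + 12 - 2 = 42


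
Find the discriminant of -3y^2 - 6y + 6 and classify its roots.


D = b^2 - 4ac = (-6)^2 - 4(-3)(6) = 36 + 72 = 108
Since D > 0: two distinct irrational roots


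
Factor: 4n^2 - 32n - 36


Roots satisfy r1 + r2 = -b/a = 8 and r1*r2 = c/a = -9.
So r1 = -1, r2 = 9.
4n^2 - 32n - 36 = 4(n - r1)(n - r2) = 4(n + 1)(n - 9)


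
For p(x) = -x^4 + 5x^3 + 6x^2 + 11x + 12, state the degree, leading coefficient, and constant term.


Highest power of x is 4, with coefficient -1. Constant term is 12.
Degree = 4, leading coefficient = -1, constant term = 12


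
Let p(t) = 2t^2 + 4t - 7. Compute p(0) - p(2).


p(0) = -7
p(2) = 9
p(0) - p(2) = -7 - 9 = -16


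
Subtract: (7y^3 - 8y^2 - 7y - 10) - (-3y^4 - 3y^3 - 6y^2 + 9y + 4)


Distribute the minus sign:
  (7y^3 - 8y^2 - 7y - 10)
- (-3y^4 - 3y^3 - 6y^2 + 9y + 4)
Negate second polynomial: 3y^4 + 3y^3 + 6y^2 - 9y - 4
Add: 3y^4 + 10y^3 - 2y^2 - 16y - 14


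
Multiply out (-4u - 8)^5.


Expand (-4u - 8)^5 by repeated multiplication:
  (-4u - 8)^2 = 16u^2 + 64u + 64
  (-4u - 8)^3 = -64u^3 - 384u^2 - 768u - 512
  (-4u - 8)^4 = 256u^4 + 2048u^3 + 6144u^2 + 8192u + 4096
= -1024u^5 - 10240u^4 - 40960u^3 - 81920u^2 - 81920u - 32768


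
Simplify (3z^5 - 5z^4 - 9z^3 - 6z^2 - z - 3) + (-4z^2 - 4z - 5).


Align terms by degree and add:
  3z^5 - 5z^4 - 9z^3 - 6z^2 - z - 3
  -4z^2 - 4z - 5
= 3z^5 - 5z^4 - 9z^3 - 10z^2 - 5z - 8


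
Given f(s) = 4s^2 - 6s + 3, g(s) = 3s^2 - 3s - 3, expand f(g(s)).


Substitute g(s) into f:
f(g(s)) = 4*(3s^2 - 3s - 3)^2 + (-6)*(3s^2 - 3s - 3) + 3
(3s^2 - 3s - 3)^2 = 9s^4 - 18s^3 - 9s^2 + 18s + 9
Expand and combine: 36s^4 - 72s^3 - 54s^2 + 90s + 57


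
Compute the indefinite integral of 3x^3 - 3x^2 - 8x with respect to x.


Reverse power rule on each term:
  ∫ 3x^3 dx = (3/4)x^4
  ∫ -3x^2 dx = -x^3
  ∫ -8x dx = -4x^2
F(x) = (3/4)x^4 - x^3 - 4x^2 + C


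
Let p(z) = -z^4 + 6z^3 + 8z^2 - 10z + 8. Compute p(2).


Using direct substitution:
  -1 * (2)^4 = -16
  6 * (2)^3 = 48
  8 * (2)^2 = 32
  -10 * (2)^1 = -20
  constant: 8
Sum = -16 + 48 + 32 - 20 + 8 = 52


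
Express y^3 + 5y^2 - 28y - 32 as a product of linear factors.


Try integer roots (divisors of -32). y=-8: p(-8)=0.
Divide out (y + 8): quotient is y^2 - 3y - 4.
Factor the quadratic: (y - 4)(y + 1)
Result: (y + 8)(y - 4)(y + 1)


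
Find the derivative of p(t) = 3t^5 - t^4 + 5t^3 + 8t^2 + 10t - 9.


Apply the power rule term by term:
  d/dt(3t^5) = 15t^4
  d/dt(-t^4) = -4t^3
  d/dt(5t^3) = 15t^2
  d/dt(8t^2) = 16t
  d/dt(10t) = 10
  d/dt(-9) = 0
p'(t) = 15t^4 - 4t^3 + 15t^2 + 16t + 10


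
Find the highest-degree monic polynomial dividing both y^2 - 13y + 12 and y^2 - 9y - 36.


Factor each:
  y^2 - 13y + 12 = (y - 12)(y - 1)
  y^2 - 9y - 36 = (y - 12)(y + 3)
Common monic factor: y - 12


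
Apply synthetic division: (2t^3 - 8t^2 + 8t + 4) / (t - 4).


Synthetic division with c = 4. Coefficients: 2, -8, 8, 4
Bring down 2.
  2 * 4 = 8; 8 - 8 = 0
  0 * 4 = 0; 0 + 8 = 8
  8 * 4 = 32; 32 + 4 = 36
Quotient: 2t^2 + 8, Remainder: 36


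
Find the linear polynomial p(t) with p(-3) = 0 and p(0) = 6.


p(t) = mt + b. Using p(-3)=0, p(0)=6:
m = (0 - 6)/(-3) = -6/-3 = 2
b = 0 - m*(-3) = 0 + 6 = 6
p(t) = 2t + 6


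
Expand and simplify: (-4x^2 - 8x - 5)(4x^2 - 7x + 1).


Distribute each term of the first polynomial:
  (-4x^2)(4x^2 - 7x + 1) = -16x^4 + 28x^3 - 4x^2
  (-8x)(4x^2 - 7x + 1) = -32x^3 + 56x^2 - 8x
  (-5)(4x^2 - 7x + 1) = -20x^2 + 35x - 5
Sum: -16x^4 - 4x^3 + 32x^2 + 27x - 5


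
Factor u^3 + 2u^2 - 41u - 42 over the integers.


Try integer roots (divisors of -42). u=-1: p(-1)=0.
Divide out (u + 1): quotient is u^2 + u - 42.
Factor the quadratic: (u - 6)(u + 7)
Result: (u + 1)(u - 6)(u + 7)


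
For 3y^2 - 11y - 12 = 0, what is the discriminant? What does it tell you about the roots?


D = b^2 - 4ac = (-11)^2 - 4(3)(-12) = 121 + 144 = 265
Since D > 0: two distinct irrational roots


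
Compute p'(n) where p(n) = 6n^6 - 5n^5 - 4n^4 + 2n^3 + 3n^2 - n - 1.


Apply the power rule term by term:
  d/dn(6n^6) = 36n^5
  d/dn(-5n^5) = -25n^4
  d/dn(-4n^4) = -16n^3
  d/dn(2n^3) = 6n^2
  d/dn(3n^2) = 6n
  d/dn(-n) = -1
  d/dn(-1) = 0
p'(n) = 36n^5 - 25n^4 - 16n^3 + 6n^2 + 6n - 1


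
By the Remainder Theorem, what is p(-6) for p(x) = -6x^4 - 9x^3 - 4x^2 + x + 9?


By the Remainder Theorem, the remainder equals p(-6):
  -6*(-6)^4 = -7776
  -9*(-6)^3 = 1944
  -4*(-6)^2 = -144
  1*(-6)^1 = -6
  constant: 9
Sum: -7776 + 1944 - 144 - 6 + 9 = -5973


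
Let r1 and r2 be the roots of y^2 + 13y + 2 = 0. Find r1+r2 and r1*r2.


For ay^2+by+c=0: sum = -b/a, product = c/a.
a=1, b=13, c=2
Sum = -(13)/1 = -13
Product = (2)/1 = 2


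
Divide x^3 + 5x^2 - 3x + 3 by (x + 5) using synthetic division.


Synthetic division with c = -5. Coefficients: 1, 5, -3, 3
Bring down 1.
  1 * -5 = -5; -5 + 5 = 0
  0 * -5 = 0; 0 - 3 = -3
  -3 * -5 = 15; 15 + 3 = 18
Quotient: x^2 - 3, Remainder: 18


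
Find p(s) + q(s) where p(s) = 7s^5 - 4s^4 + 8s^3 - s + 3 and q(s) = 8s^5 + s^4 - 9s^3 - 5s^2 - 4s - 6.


Align terms by degree and add:
  7s^5 - 4s^4 + 8s^3 - s + 3
+ 8s^5 + s^4 - 9s^3 - 5s^2 - 4s - 6
= 15s^5 - 3s^4 - s^3 - 5s^2 - 5s - 3


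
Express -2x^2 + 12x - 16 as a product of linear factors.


Roots satisfy r1 + r2 = -b/a = 6 and r1*r2 = c/a = 8.
So r1 = 2, r2 = 4.
-2x^2 + 12x - 16 = -2(x - r1)(x - r2) = -2(x - 2)(x - 4)


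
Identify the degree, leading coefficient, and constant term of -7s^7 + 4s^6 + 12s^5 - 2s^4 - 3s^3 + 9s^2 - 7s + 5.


Highest power of s is 7, with coefficient -7. Constant term is 5.
Degree = 7, leading coefficient = -7, constant term = 5


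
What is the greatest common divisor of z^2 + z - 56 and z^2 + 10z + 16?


Factor each:
  z^2 + z - 56 = (z + 8)(z - 7)
  z^2 + 10z + 16 = (z + 8)(z + 2)
Common monic factor: z + 8


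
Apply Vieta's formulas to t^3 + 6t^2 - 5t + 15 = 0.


Monic cubic t^3+bt^2+ct+d=0: sum=-b, pairwise sum=c, product=-d.
b=6, c=-5, d=15
r1+r2+r3 = -6
r1r2+r1r3+r2r3 = -5
r1r2r3 = -15


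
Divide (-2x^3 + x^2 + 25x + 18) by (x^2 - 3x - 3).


(-2x^3 + x^2 + 25x + 18) / (x^2 - 3x - 3)
Step 1: -2x * (x^2 - 3x - 3) = -2x^3 + 6x^2 + 6x; subtract.
Step 2: -5 * (x^2 - 3x - 3) = -5x^2 + 15x + 15; subtract.
Quotient: -2x - 5, Remainder: 4x + 3


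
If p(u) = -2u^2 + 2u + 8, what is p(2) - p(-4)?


p(2) = 4
p(-4) = -32
p(2) - p(-4) = 4 + 32 = 36


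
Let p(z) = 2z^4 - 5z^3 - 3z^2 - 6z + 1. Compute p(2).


Using direct substitution:
  2 * (2)^4 = 32
  -5 * (2)^3 = -40
  -3 * (2)^2 = -12
  -6 * (2)^1 = -12
  constant: 1
Sum = 32 - 40 - 12 - 12 + 1 = -31


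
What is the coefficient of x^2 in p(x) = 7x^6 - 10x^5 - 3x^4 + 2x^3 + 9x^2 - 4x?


Read off the coefficient of x^2: 9


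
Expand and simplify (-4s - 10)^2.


Expand (-4s - 10)^2 by repeated multiplication:
= 16s^2 + 80s + 100


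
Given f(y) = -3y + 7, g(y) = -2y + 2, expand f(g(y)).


Substitute g(y) into f:
f(g(y)) = -3*(-2y + 2) + 7
Expand and combine: 6y + 1


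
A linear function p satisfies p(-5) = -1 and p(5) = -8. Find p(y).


p(y) = my + b. Using p(-5)=-1, p(5)=-8:
m = (-1 + 8)/(-5 - 5) = 7/-10 = -7/10
b = -1 - m*(-5) = -1 - 7/2 = -9/2
p(y) = -(7/10)y - (9/2)


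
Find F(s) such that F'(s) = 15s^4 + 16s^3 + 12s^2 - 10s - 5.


Reverse power rule on each term:
  ∫ 15s^4 ds = 3s^5
  ∫ 16s^3 ds = 4s^4
  ∫ 12s^2 ds = 4s^3
  ∫ -10s ds = -5s^2
  ∫ -5 ds = -5s
F(s) = 3s^5 + 4s^4 + 4s^3 - 5s^2 - 5s + C


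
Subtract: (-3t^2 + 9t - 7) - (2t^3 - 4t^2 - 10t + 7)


Distribute the minus sign:
  (-3t^2 + 9t - 7)
- (2t^3 - 4t^2 - 10t + 7)
Negate second polynomial: -2t^3 + 4t^2 + 10t - 7
Add: -2t^3 + t^2 + 19t - 14


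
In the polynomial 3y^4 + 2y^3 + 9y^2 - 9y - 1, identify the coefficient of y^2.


Read off the coefficient of y^2: 9


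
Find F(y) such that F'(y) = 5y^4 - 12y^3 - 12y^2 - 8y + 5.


Reverse power rule on each term:
  ∫ 5y^4 dy = y^5
  ∫ -12y^3 dy = -3y^4
  ∫ -12y^2 dy = -4y^3
  ∫ -8y dy = -4y^2
  ∫ 5 dy = 5y
F(y) = y^5 - 3y^4 - 4y^3 - 4y^2 + 5y + C


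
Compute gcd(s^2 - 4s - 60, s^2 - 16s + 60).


Factor each:
  s^2 - 4s - 60 = (s - 10)(s + 6)
  s^2 - 16s + 60 = (s - 10)(s - 6)
Common monic factor: s - 10


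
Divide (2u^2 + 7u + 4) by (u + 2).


(2u^2 + 7u + 4) / (u + 2)
Step 1: 2u * (u + 2) = 2u^2 + 4u; subtract.
Step 2: 3 * (u + 2) = 3u + 6; subtract.
Quotient: 2u + 3, Remainder: -2


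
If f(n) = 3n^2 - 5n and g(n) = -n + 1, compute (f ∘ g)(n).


Substitute g(n) into f:
f(g(n)) = 3*(-n + 1)^2 + (-5)*(-n + 1)
(-n + 1)^2 = n^2 - 2n + 1
Expand and combine: 3n^2 - n - 2


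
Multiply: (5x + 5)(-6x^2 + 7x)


Distribute each term of the first polynomial:
  (5x)(-6x^2 + 7x) = -30x^3 + 35x^2
  (5)(-6x^2 + 7x) = -30x^2 + 35x
Sum: -30x^3 + 5x^2 + 35x


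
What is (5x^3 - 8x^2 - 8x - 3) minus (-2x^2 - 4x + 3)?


Distribute the minus sign:
  (5x^3 - 8x^2 - 8x - 3)
- (-2x^2 - 4x + 3)
Negate second polynomial: 2x^2 + 4x - 3
Add: 5x^3 - 6x^2 - 4x - 6


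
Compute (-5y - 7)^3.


Expand (-5y - 7)^3 by repeated multiplication:
  (-5y - 7)^2 = 25y^2 + 70y + 49
= -125y^3 - 525y^2 - 735y - 343


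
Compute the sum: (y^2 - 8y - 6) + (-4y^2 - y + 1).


Align terms by degree and add:
  y^2 - 8y - 6
  -4y^2 - y + 1
= -3y^2 - 9y - 5


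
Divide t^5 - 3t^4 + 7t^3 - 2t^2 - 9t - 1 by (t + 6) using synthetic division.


Synthetic division with c = -6. Coefficients: 1, -3, 7, -2, -9, -1
Bring down 1.
  1 * -6 = -6; -6 - 3 = -9
  -9 * -6 = 54; 54 + 7 = 61
  61 * -6 = -366; -366 - 2 = -368
  -368 * -6 = 2208; 2208 - 9 = 2199
  2199 * -6 = -13194; -13194 - 1 = -13195
Quotient: t^4 - 9t^3 + 61t^2 - 368t + 2199, Remainder: -13195


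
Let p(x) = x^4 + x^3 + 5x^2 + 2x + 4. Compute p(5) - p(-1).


p(5) = 889
p(-1) = 7
p(5) - p(-1) = 889 - 7 = 882


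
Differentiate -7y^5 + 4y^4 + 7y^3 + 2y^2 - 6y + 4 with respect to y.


Apply the power rule term by term:
  d/dy(-7y^5) = -35y^4
  d/dy(4y^4) = 16y^3
  d/dy(7y^3) = 21y^2
  d/dy(2y^2) = 4y
  d/dy(-6y) = -6
  d/dy(4) = 0
p'(y) = -35y^4 + 16y^3 + 21y^2 + 4y - 6


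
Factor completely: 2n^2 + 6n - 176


Roots satisfy r1 + r2 = -b/a = -3 and r1*r2 = c/a = -88.
So r1 = 8, r2 = -11.
2n^2 + 6n - 176 = 2(n - r1)(n - r2) = 2(n - 8)(n + 11)


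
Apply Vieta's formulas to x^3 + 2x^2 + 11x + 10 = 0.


Monic cubic x^3+bx^2+cx+d=0: sum=-b, pairwise sum=c, product=-d.
b=2, c=11, d=10
r1+r2+r3 = -2
r1r2+r1r3+r2r3 = 11
r1r2r3 = -10


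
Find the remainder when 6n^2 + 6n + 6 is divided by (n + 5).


By the Remainder Theorem, the remainder equals p(-5):
  6*(-5)^2 = 150
  6*(-5)^1 = -30
  constant: 6
Sum: 150 - 30 + 6 = 126


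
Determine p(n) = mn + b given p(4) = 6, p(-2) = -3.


p(n) = mn + b. Using p(4)=6, p(-2)=-3:
m = (6 + 3)/(4 + 2) = 9/6 = 3/2
b = 6 - m*(4) = 6 - 6 = 0
p(n) = (3/2)n


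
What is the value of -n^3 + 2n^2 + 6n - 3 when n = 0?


Using direct substitution:
  -1 * (0)^3 = 0
  2 * (0)^2 = 0
  6 * (0)^1 = 0
  constant: -3
Sum = 0 + 0 + 0 - 3 = -3


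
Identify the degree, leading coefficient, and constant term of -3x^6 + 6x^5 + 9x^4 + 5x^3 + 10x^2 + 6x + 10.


Highest power of x is 6, with coefficient -3. Constant term is 10.
Degree = 6, leading coefficient = -3, constant term = 10


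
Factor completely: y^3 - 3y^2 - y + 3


Try integer roots (divisors of 3). y=-1: p(-1)=0.
Divide out (y + 1): quotient is y^2 - 4y + 3.
Factor the quadratic: (y - 1)(y - 3)
Result: (y + 1)(y - 1)(y - 3)


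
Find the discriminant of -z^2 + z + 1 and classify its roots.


D = b^2 - 4ac = (1)^2 - 4(-1)(1) = 1 + 4 = 5
Since D > 0: two distinct irrational roots


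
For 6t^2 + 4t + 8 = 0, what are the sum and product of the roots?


For at^2+bt+c=0: sum = -b/a, product = c/a.
a=6, b=4, c=8
Sum = -(4)/6 = -2/3
Product = (8)/6 = 4/3


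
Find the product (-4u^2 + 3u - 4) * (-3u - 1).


Distribute each term of the first polynomial:
  (-4u^2)(-3u - 1) = 12u^3 + 4u^2
  (3u)(-3u - 1) = -9u^2 - 3u
  (-4)(-3u - 1) = 12u + 4
Sum: 12u^3 - 5u^2 + 9u + 4


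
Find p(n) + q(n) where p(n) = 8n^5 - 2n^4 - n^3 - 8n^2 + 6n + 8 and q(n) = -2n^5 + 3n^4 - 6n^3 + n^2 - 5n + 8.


Align terms by degree and add:
  8n^5 - 2n^4 - n^3 - 8n^2 + 6n + 8
  -2n^5 + 3n^4 - 6n^3 + n^2 - 5n + 8
= 6n^5 + n^4 - 7n^3 - 7n^2 + n + 16


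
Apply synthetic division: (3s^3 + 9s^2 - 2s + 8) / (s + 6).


Synthetic division with c = -6. Coefficients: 3, 9, -2, 8
Bring down 3.
  3 * -6 = -18; -18 + 9 = -9
  -9 * -6 = 54; 54 - 2 = 52
  52 * -6 = -312; -312 + 8 = -304
Quotient: 3s^2 - 9s + 52, Remainder: -304


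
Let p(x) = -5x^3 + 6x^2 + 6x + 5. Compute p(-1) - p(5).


p(-1) = 10
p(5) = -440
p(-1) - p(5) = 10 + 440 = 450


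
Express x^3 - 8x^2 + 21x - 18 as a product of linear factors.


Try integer roots (divisors of -18). x=3: p(3)=0.
Divide out (x - 3): quotient is x^2 - 5x + 6.
Factor the quadratic: (x - 2)(x - 3)
Result: (x - 3)(x - 2)(x - 3)


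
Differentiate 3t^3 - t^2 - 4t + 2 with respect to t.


Apply the power rule term by term:
  d/dt(3t^3) = 9t^2
  d/dt(-t^2) = -2t
  d/dt(-4t) = -4
  d/dt(2) = 0
p'(t) = 9t^2 - 2t - 4


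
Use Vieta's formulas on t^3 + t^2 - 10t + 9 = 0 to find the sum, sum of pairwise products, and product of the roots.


Monic cubic t^3+bt^2+ct+d=0: sum=-b, pairwise sum=c, product=-d.
b=1, c=-10, d=9
r1+r2+r3 = -1
r1r2+r1r3+r2r3 = -10
r1r2r3 = -9


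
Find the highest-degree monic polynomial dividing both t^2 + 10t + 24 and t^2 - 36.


Factor each:
  t^2 + 10t + 24 = (t + 6)(t + 4)
  t^2 - 36 = (t + 6)(t - 6)
Common monic factor: t + 6


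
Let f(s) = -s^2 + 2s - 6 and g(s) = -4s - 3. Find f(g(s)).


Substitute g(s) into f:
f(g(s)) = -1*(-4s - 3)^2 + 2*(-4s - 3) + (-6)
(-4s - 3)^2 = 16s^2 + 24s + 9
Expand and combine: -16s^2 - 32s - 21


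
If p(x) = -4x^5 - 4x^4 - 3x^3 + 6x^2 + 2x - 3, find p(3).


Using direct substitution:
  -4 * (3)^5 = -972
  -4 * (3)^4 = -324
  -3 * (3)^3 = -81
  6 * (3)^2 = 54
  2 * (3)^1 = 6
  constant: -3
Sum = -972 - 324 - 81 + 54 + 6 - 3 = -1320


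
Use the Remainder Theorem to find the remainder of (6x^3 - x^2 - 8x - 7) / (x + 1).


By the Remainder Theorem, the remainder equals p(-1):
  6*(-1)^3 = -6
  -1*(-1)^2 = -1
  -8*(-1)^1 = 8
  constant: -7
Sum: -6 - 1 + 8 - 7 = -6


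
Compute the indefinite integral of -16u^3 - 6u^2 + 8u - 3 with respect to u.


Reverse power rule on each term:
  ∫ -16u^3 du = -4u^4
  ∫ -6u^2 du = -2u^3
  ∫ 8u du = 4u^2
  ∫ -3 du = -3u
F(u) = -4u^4 - 2u^3 + 4u^2 - 3u + C


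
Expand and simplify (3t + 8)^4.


Expand (3t + 8)^4 by repeated multiplication:
  (3t + 8)^2 = 9t^2 + 48t + 64
  (3t + 8)^3 = 27t^3 + 216t^2 + 576t + 512
= 81t^4 + 864t^3 + 3456t^2 + 6144t + 4096


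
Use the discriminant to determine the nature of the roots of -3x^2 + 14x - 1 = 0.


D = b^2 - 4ac = (14)^2 - 4(-3)(-1) = 196 - 12 = 184
Since D > 0: two distinct irrational roots


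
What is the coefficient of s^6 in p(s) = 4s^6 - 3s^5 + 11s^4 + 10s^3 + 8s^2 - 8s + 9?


Read off the coefficient of s^6: 4


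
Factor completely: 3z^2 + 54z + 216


Roots satisfy r1 + r2 = -b/a = -18 and r1*r2 = c/a = 72.
So r1 = -12, r2 = -6.
3z^2 + 54z + 216 = 3(z - r1)(z - r2) = 3(z + 12)(z + 6)


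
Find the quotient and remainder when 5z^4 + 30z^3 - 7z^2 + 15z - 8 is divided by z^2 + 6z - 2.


(5z^4 + 30z^3 - 7z^2 + 15z - 8) / (z^2 + 6z - 2)
Step 1: 5z^2 * (z^2 + 6z - 2) = 5z^4 + 30z^3 - 10z^2; subtract.
Step 2: 0 * (z^2 + 6z - 2) = 0; subtract.
Step 3: 3 * (z^2 + 6z - 2) = 3z^2 + 18z - 6; subtract.
Quotient: 5z^2 + 3, Remainder: -3z - 2


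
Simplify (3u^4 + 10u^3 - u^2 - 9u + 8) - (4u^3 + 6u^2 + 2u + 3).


Distribute the minus sign:
  (3u^4 + 10u^3 - u^2 - 9u + 8)
- (4u^3 + 6u^2 + 2u + 3)
Negate second polynomial: -4u^3 - 6u^2 - 2u - 3
Add: 3u^4 + 6u^3 - 7u^2 - 11u + 5


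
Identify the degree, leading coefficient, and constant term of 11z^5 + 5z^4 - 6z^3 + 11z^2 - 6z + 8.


Highest power of z is 5, with coefficient 11. Constant term is 8.
Degree = 5, leading coefficient = 11, constant term = 8


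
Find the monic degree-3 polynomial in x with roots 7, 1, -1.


p(x) = (x - 7)(x - 1)(x + 1)
Expand: x^3 - 7x^2 - x + 7


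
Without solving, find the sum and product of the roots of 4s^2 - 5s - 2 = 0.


For as^2+bs+c=0: sum = -b/a, product = c/a.
a=4, b=-5, c=-2
Sum = -(-5)/4 = 5/4
Product = (-2)/4 = -1/2


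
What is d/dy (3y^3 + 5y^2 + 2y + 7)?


Apply the power rule term by term:
  d/dy(3y^3) = 9y^2
  d/dy(5y^2) = 10y
  d/dy(2y) = 2
  d/dy(7) = 0
p'(y) = 9y^2 + 10y + 2


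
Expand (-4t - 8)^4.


Expand (-4t - 8)^4 by repeated multiplication:
  (-4t - 8)^2 = 16t^2 + 64t + 64
  (-4t - 8)^3 = -64t^3 - 384t^2 - 768t - 512
= 256t^4 + 2048t^3 + 6144t^2 + 8192t + 4096


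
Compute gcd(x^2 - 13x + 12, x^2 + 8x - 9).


Factor each:
  x^2 - 13x + 12 = (x - 1)(x - 12)
  x^2 + 8x - 9 = (x - 1)(x + 9)
Common monic factor: x - 1


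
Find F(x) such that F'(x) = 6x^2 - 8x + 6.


Reverse power rule on each term:
  ∫ 6x^2 dx = 2x^3
  ∫ -8x dx = -4x^2
  ∫ 6 dx = 6x
F(x) = 2x^3 - 4x^2 + 6x + C


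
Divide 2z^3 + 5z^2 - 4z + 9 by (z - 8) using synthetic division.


Synthetic division with c = 8. Coefficients: 2, 5, -4, 9
Bring down 2.
  2 * 8 = 16; 16 + 5 = 21
  21 * 8 = 168; 168 - 4 = 164
  164 * 8 = 1312; 1312 + 9 = 1321
Quotient: 2z^2 + 21z + 164, Remainder: 1321


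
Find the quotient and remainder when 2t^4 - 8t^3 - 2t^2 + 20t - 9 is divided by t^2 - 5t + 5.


(2t^4 - 8t^3 - 2t^2 + 20t - 9) / (t^2 - 5t + 5)
Step 1: 2t^2 * (t^2 - 5t + 5) = 2t^4 - 10t^3 + 10t^2; subtract.
Step 2: 2t * (t^2 - 5t + 5) = 2t^3 - 10t^2 + 10t; subtract.
Step 3: -2 * (t^2 - 5t + 5) = -2t^2 + 10t - 10; subtract.
Quotient: 2t^2 + 2t - 2, Remainder: 1


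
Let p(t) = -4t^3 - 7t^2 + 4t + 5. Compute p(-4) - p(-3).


p(-4) = 133
p(-3) = 38
p(-4) - p(-3) = 133 - 38 = 95


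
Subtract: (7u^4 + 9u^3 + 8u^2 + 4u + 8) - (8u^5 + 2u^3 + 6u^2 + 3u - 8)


Distribute the minus sign:
  (7u^4 + 9u^3 + 8u^2 + 4u + 8)
- (8u^5 + 2u^3 + 6u^2 + 3u - 8)
Negate second polynomial: -8u^5 - 2u^3 - 6u^2 - 3u + 8
Add: -8u^5 + 7u^4 + 7u^3 + 2u^2 + u + 16


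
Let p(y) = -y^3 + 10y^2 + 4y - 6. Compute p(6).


Using direct substitution:
  -1 * (6)^3 = -216
  10 * (6)^2 = 360
  4 * (6)^1 = 24
  constant: -6
Sum = -216 + 360 + 24 - 6 = 162


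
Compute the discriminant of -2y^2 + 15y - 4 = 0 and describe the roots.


D = b^2 - 4ac = (15)^2 - 4(-2)(-4) = 225 - 32 = 193
Since D > 0: two distinct irrational roots


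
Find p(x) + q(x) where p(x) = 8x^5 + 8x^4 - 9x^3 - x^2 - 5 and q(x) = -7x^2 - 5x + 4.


Align terms by degree and add:
  8x^5 + 8x^4 - 9x^3 - x^2 - 5
  -7x^2 - 5x + 4
= 8x^5 + 8x^4 - 9x^3 - 8x^2 - 5x - 1


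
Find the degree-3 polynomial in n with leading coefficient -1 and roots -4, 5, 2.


p(n) = -(n + 4)(n - 5)(n - 2)
Expand: -n^3 + 3n^2 + 18n - 40


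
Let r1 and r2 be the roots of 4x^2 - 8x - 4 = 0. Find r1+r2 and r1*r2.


For ax^2+bx+c=0: sum = -b/a, product = c/a.
a=4, b=-8, c=-4
Sum = -(-8)/4 = 2
Product = (-4)/4 = -1


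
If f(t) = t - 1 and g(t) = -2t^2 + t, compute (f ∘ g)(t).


Substitute g(t) into f:
f(g(t)) = 1*(-2t^2 + t) + (-1)
Expand and combine: -2t^2 + t - 1


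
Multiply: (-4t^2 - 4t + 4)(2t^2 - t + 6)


Distribute each term of the first polynomial:
  (-4t^2)(2t^2 - t + 6) = -8t^4 + 4t^3 - 24t^2
  (-4t)(2t^2 - t + 6) = -8t^3 + 4t^2 - 24t
  (4)(2t^2 - t + 6) = 8t^2 - 4t + 24
Sum: -8t^4 - 4t^3 - 12t^2 - 28t + 24


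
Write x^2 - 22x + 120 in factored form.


Roots satisfy r1 + r2 = -b/a = 22 and r1*r2 = c/a = 120.
So r1 = 12, r2 = 10.
x^2 - 22x + 120 = (x - r1)(x - r2) = (x - 12)(x - 10)


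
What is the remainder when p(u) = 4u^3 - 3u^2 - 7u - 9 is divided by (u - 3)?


By the Remainder Theorem, the remainder equals p(3):
  4*(3)^3 = 108
  -3*(3)^2 = -27
  -7*(3)^1 = -21
  constant: -9
Sum: 108 - 27 - 21 - 9 = 51


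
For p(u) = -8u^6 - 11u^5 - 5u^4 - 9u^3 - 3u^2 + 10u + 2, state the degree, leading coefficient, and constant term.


Highest power of u is 6, with coefficient -8. Constant term is 2.
Degree = 6, leading coefficient = -8, constant term = 2


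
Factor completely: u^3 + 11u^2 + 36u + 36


Try integer roots (divisors of 36). u=-2: p(-2)=0.
Divide out (u + 2): quotient is u^2 + 9u + 18.
Factor the quadratic: (u + 3)(u + 6)
Result: (u + 2)(u + 3)(u + 6)


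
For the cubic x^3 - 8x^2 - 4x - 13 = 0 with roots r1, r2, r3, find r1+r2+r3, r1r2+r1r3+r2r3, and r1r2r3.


Monic cubic x^3+bx^2+cx+d=0: sum=-b, pairwise sum=c, product=-d.
b=-8, c=-4, d=-13
r1+r2+r3 = 8
r1r2+r1r3+r2r3 = -4
r1r2r3 = 13


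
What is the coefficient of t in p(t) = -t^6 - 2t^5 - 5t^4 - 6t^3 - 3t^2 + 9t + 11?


Read off the coefficient of t: 9


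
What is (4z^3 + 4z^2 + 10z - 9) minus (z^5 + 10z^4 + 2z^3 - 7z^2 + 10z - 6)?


Distribute the minus sign:
  (4z^3 + 4z^2 + 10z - 9)
- (z^5 + 10z^4 + 2z^3 - 7z^2 + 10z - 6)
Negate second polynomial: -z^5 - 10z^4 - 2z^3 + 7z^2 - 10z + 6
Add: -z^5 - 10z^4 + 2z^3 + 11z^2 - 3


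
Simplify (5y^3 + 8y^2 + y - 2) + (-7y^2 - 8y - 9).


Align terms by degree and add:
  5y^3 + 8y^2 + y - 2
  -7y^2 - 8y - 9
= 5y^3 + y^2 - 7y - 11


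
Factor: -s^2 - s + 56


Roots satisfy r1 + r2 = -b/a = -1 and r1*r2 = c/a = -56.
So r1 = -8, r2 = 7.
-s^2 - s + 56 = -(s - r1)(s - r2) = -(s + 8)(s - 7)


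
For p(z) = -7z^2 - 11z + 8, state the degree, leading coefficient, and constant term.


Highest power of z is 2, with coefficient -7. Constant term is 8.
Degree = 2, leading coefficient = -7, constant term = 8


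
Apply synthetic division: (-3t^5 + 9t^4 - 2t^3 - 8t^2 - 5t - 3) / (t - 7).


Synthetic division with c = 7. Coefficients: -3, 9, -2, -8, -5, -3
Bring down -3.
  -3 * 7 = -21; -21 + 9 = -12
  -12 * 7 = -84; -84 - 2 = -86
  -86 * 7 = -602; -602 - 8 = -610
  -610 * 7 = -4270; -4270 - 5 = -4275
  -4275 * 7 = -29925; -29925 - 3 = -29928
Quotient: -3t^4 - 12t^3 - 86t^2 - 610t - 4275, Remainder: -29928


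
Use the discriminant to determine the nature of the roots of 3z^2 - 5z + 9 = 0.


D = b^2 - 4ac = (-5)^2 - 4(3)(9) = 25 - 108 = -83
Since D < 0: two complex conjugate roots (no real roots)


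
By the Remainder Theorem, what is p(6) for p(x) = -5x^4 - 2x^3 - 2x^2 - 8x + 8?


By the Remainder Theorem, the remainder equals p(6):
  -5*(6)^4 = -6480
  -2*(6)^3 = -432
  -2*(6)^2 = -72
  -8*(6)^1 = -48
  constant: 8
Sum: -6480 - 432 - 72 - 48 + 8 = -7024


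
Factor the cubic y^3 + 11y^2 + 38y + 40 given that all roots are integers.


Try integer roots (divisors of 40). y=-2: p(-2)=0.
Divide out (y + 2): quotient is y^2 + 9y + 20.
Factor the quadratic: (y + 4)(y + 5)
Result: (y + 2)(y + 4)(y + 5)


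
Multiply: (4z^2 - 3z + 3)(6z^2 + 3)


Distribute each term of the first polynomial:
  (4z^2)(6z^2 + 3) = 24z^4 + 12z^2
  (-3z)(6z^2 + 3) = -18z^3 - 9z
  (3)(6z^2 + 3) = 18z^2 + 9
Sum: 24z^4 - 18z^3 + 30z^2 - 9z + 9


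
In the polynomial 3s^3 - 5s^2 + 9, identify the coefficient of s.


Read off the coefficient of s: 0


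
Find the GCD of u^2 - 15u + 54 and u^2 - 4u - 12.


Factor each:
  u^2 - 15u + 54 = (u - 6)(u - 9)
  u^2 - 4u - 12 = (u - 6)(u + 2)
Common monic factor: u - 6


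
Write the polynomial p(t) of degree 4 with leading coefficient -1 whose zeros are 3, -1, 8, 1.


p(t) = -(t - 3)(t + 1)(t - 8)(t - 1)
Expand: -t^4 + 11t^3 - 23t^2 - 11t + 24


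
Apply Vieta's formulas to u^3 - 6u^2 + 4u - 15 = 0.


Monic cubic u^3+bu^2+cu+d=0: sum=-b, pairwise sum=c, product=-d.
b=-6, c=4, d=-15
r1+r2+r3 = 6
r1r2+r1r3+r2r3 = 4
r1r2r3 = 15


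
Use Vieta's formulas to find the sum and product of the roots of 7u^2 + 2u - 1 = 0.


For au^2+bu+c=0: sum = -b/a, product = c/a.
a=7, b=2, c=-1
Sum = -(2)/7 = -2/7
Product = (-1)/7 = -1/7


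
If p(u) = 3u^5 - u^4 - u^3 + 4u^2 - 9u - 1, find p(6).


Using direct substitution:
  3 * (6)^5 = 23328
  -1 * (6)^4 = -1296
  -1 * (6)^3 = -216
  4 * (6)^2 = 144
  -9 * (6)^1 = -54
  constant: -1
Sum = 23328 - 1296 - 216 + 144 - 54 - 1 = 21905


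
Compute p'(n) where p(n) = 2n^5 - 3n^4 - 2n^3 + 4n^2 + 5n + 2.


Apply the power rule term by term:
  d/dn(2n^5) = 10n^4
  d/dn(-3n^4) = -12n^3
  d/dn(-2n^3) = -6n^2
  d/dn(4n^2) = 8n
  d/dn(5n) = 5
  d/dn(2) = 0
p'(n) = 10n^4 - 12n^3 - 6n^2 + 8n + 5


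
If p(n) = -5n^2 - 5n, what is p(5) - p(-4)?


p(5) = -150
p(-4) = -60
p(5) - p(-4) = -150 + 60 = -90


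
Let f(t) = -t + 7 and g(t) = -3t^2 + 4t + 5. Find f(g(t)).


Substitute g(t) into f:
f(g(t)) = -1*(-3t^2 + 4t + 5) + 7
Expand and combine: 3t^2 - 4t + 2


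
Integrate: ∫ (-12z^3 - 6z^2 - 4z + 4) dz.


Reverse power rule on each term:
  ∫ -12z^3 dz = -3z^4
  ∫ -6z^2 dz = -2z^3
  ∫ -4z dz = -2z^2
  ∫ 4 dz = 4z
F(z) = -3z^4 - 2z^3 - 2z^2 + 4z + C


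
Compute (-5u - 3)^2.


Expand (-5u - 3)^2 by repeated multiplication:
= 25u^2 + 30u + 9


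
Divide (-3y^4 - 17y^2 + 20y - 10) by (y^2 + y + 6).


(-3y^4 - 17y^2 + 20y - 10) / (y^2 + y + 6)
Step 1: -3y^2 * (y^2 + y + 6) = -3y^4 - 3y^3 - 18y^2; subtract.
Step 2: 3y * (y^2 + y + 6) = 3y^3 + 3y^2 + 18y; subtract.
Step 3: -2 * (y^2 + y + 6) = -2y^2 - 2y - 12; subtract.
Quotient: -3y^2 + 3y - 2, Remainder: 4y + 2


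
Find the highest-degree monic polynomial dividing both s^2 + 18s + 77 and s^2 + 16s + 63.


Factor each:
  s^2 + 18s + 77 = (s + 7)(s + 11)
  s^2 + 16s + 63 = (s + 7)(s + 9)
Common monic factor: s + 7


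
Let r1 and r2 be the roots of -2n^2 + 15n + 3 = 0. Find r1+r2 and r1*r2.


For an^2+bn+c=0: sum = -b/a, product = c/a.
a=-2, b=15, c=3
Sum = -(15)/-2 = 15/2
Product = (3)/-2 = -3/2


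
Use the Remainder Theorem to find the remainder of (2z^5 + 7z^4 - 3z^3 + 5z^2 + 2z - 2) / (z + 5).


By the Remainder Theorem, the remainder equals p(-5):
  2*(-5)^5 = -6250
  7*(-5)^4 = 4375
  -3*(-5)^3 = 375
  5*(-5)^2 = 125
  2*(-5)^1 = -10
  constant: -2
Sum: -6250 + 4375 + 375 + 125 - 10 - 2 = -1387


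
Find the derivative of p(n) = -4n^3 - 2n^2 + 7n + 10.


Apply the power rule term by term:
  d/dn(-4n^3) = -12n^2
  d/dn(-2n^2) = -4n
  d/dn(7n) = 7
  d/dn(10) = 0
p'(n) = -12n^2 - 4n + 7


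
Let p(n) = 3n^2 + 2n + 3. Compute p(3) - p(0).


p(3) = 36
p(0) = 3
p(3) - p(0) = 36 - 3 = 33


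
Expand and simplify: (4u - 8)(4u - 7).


Distribute each term of the first polynomial:
  (4u)(4u - 7) = 16u^2 - 28u
  (-8)(4u - 7) = -32u + 56
Sum: 16u^2 - 60u + 56


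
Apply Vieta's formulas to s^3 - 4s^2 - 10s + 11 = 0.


Monic cubic s^3+bs^2+cs+d=0: sum=-b, pairwise sum=c, product=-d.
b=-4, c=-10, d=11
r1+r2+r3 = 4
r1r2+r1r3+r2r3 = -10
r1r2r3 = -11


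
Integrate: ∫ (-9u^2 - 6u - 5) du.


Reverse power rule on each term:
  ∫ -9u^2 du = -3u^3
  ∫ -6u du = -3u^2
  ∫ -5 du = -5u
F(u) = -3u^3 - 3u^2 - 5u + C


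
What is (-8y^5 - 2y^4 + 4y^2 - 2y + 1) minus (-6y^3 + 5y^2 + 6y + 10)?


Distribute the minus sign:
  (-8y^5 - 2y^4 + 4y^2 - 2y + 1)
- (-6y^3 + 5y^2 + 6y + 10)
Negate second polynomial: 6y^3 - 5y^2 - 6y - 10
Add: -8y^5 - 2y^4 + 6y^3 - y^2 - 8y - 9


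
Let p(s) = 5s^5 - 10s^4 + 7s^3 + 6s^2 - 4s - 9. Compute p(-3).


Using direct substitution:
  5 * (-3)^5 = -1215
  -10 * (-3)^4 = -810
  7 * (-3)^3 = -189
  6 * (-3)^2 = 54
  -4 * (-3)^1 = 12
  constant: -9
Sum = -1215 - 810 - 189 + 54 + 12 - 9 = -2157


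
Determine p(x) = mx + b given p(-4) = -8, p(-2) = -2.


p(x) = mx + b. Using p(-4)=-8, p(-2)=-2:
m = (-8 + 2)/(-4 + 2) = -6/-2 = 3
b = -8 - m*(-4) = -8 + 12 = 4
p(x) = 3x + 4


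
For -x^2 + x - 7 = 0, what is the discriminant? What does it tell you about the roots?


D = b^2 - 4ac = (1)^2 - 4(-1)(-7) = 1 - 28 = -27
Since D < 0: two complex conjugate roots (no real roots)


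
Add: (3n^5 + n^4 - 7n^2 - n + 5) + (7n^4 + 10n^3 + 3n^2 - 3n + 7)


Align terms by degree and add:
  3n^5 + n^4 - 7n^2 - n + 5
+ 7n^4 + 10n^3 + 3n^2 - 3n + 7
= 3n^5 + 8n^4 + 10n^3 - 4n^2 - 4n + 12


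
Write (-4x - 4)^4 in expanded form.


Expand (-4x - 4)^4 by repeated multiplication:
  (-4x - 4)^2 = 16x^2 + 32x + 16
  (-4x - 4)^3 = -64x^3 - 192x^2 - 192x - 64
= 256x^4 + 1024x^3 + 1536x^2 + 1024x + 256


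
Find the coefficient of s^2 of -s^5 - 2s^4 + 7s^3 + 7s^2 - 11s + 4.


Read off the coefficient of s^2: 7


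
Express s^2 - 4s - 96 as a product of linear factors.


Roots satisfy r1 + r2 = -b/a = 4 and r1*r2 = c/a = -96.
So r1 = -8, r2 = 12.
s^2 - 4s - 96 = (s - r1)(s - r2) = (s + 8)(s - 12)


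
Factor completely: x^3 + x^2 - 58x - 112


Try integer roots (divisors of -112). x=-7: p(-7)=0.
Divide out (x + 7): quotient is x^2 - 6x - 16.
Factor the quadratic: (x + 2)(x - 8)
Result: (x + 7)(x + 2)(x - 8)


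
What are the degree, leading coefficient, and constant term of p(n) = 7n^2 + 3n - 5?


Highest power of n is 2, with coefficient 7. Constant term is -5.
Degree = 2, leading coefficient = 7, constant term = -5


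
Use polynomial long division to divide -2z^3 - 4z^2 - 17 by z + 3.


(-2z^3 - 4z^2 - 17) / (z + 3)
Step 1: -2z^2 * (z + 3) = -2z^3 - 6z^2; subtract.
Step 2: 2z * (z + 3) = 2z^2 + 6z; subtract.
Step 3: -6 * (z + 3) = -6z - 18; subtract.
Quotient: -2z^2 + 2z - 6, Remainder: 1


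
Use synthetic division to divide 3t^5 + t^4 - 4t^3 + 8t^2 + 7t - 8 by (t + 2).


Synthetic division with c = -2. Coefficients: 3, 1, -4, 8, 7, -8
Bring down 3.
  3 * -2 = -6; -6 + 1 = -5
  -5 * -2 = 10; 10 - 4 = 6
  6 * -2 = -12; -12 + 8 = -4
  -4 * -2 = 8; 8 + 7 = 15
  15 * -2 = -30; -30 - 8 = -38
Quotient: 3t^4 - 5t^3 + 6t^2 - 4t + 15, Remainder: -38


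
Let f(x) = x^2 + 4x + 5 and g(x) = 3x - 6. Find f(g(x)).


Substitute g(x) into f:
f(g(x)) = 1*(3x - 6)^2 + 4*(3x - 6) + 5
(3x - 6)^2 = 9x^2 - 36x + 36
Expand and combine: 9x^2 - 24x + 17


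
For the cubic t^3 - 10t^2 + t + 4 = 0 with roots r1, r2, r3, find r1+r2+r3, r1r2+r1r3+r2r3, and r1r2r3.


Monic cubic t^3+bt^2+ct+d=0: sum=-b, pairwise sum=c, product=-d.
b=-10, c=1, d=4
r1+r2+r3 = 10
r1r2+r1r3+r2r3 = 1
r1r2r3 = -4


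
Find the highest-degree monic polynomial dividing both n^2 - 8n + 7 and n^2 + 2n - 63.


Factor each:
  n^2 - 8n + 7 = (n - 7)(n - 1)
  n^2 + 2n - 63 = (n - 7)(n + 9)
Common monic factor: n - 7


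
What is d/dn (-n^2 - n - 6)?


Apply the power rule term by term:
  d/dn(-n^2) = -2n
  d/dn(-n) = -1
  d/dn(-6) = 0
p'(n) = -2n - 1


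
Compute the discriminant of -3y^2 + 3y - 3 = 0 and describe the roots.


D = b^2 - 4ac = (3)^2 - 4(-3)(-3) = 9 - 36 = -27
Since D < 0: two complex conjugate roots (no real roots)


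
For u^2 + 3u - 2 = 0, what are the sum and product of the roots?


For au^2+bu+c=0: sum = -b/a, product = c/a.
a=1, b=3, c=-2
Sum = -(3)/1 = -3
Product = (-2)/1 = -2


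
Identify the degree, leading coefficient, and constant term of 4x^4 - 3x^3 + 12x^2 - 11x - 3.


Highest power of x is 4, with coefficient 4. Constant term is -3.
Degree = 4, leading coefficient = 4, constant term = -3


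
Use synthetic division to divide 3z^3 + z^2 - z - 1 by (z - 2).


Synthetic division with c = 2. Coefficients: 3, 1, -1, -1
Bring down 3.
  3 * 2 = 6; 6 + 1 = 7
  7 * 2 = 14; 14 - 1 = 13
  13 * 2 = 26; 26 - 1 = 25
Quotient: 3z^2 + 7z + 13, Remainder: 25


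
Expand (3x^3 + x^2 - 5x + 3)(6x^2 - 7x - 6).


Distribute each term of the first polynomial:
  (3x^3)(6x^2 - 7x - 6) = 18x^5 - 21x^4 - 18x^3
  (x^2)(6x^2 - 7x - 6) = 6x^4 - 7x^3 - 6x^2
  (-5x)(6x^2 - 7x - 6) = -30x^3 + 35x^2 + 30x
  (3)(6x^2 - 7x - 6) = 18x^2 - 21x - 18
Sum: 18x^5 - 15x^4 - 55x^3 + 47x^2 + 9x - 18


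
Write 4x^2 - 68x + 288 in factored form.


Roots satisfy r1 + r2 = -b/a = 17 and r1*r2 = c/a = 72.
So r1 = 8, r2 = 9.
4x^2 - 68x + 288 = 4(x - r1)(x - r2) = 4(x - 8)(x - 9)


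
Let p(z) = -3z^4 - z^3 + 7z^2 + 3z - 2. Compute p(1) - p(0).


p(1) = 4
p(0) = -2
p(1) - p(0) = 4 + 2 = 6


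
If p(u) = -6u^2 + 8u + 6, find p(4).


Using direct substitution:
  -6 * (4)^2 = -96
  8 * (4)^1 = 32
  constant: 6
Sum = -96 + 32 + 6 = -58


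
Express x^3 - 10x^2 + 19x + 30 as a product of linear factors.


Try integer roots (divisors of 30). x=5: p(5)=0.
Divide out (x - 5): quotient is x^2 - 5x - 6.
Factor the quadratic: (x - 6)(x + 1)
Result: (x - 5)(x - 6)(x + 1)


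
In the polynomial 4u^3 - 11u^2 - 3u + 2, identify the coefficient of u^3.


Read off the coefficient of u^3: 4


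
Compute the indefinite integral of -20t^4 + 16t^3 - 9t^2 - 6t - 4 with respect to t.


Reverse power rule on each term:
  ∫ -20t^4 dt = -4t^5
  ∫ 16t^3 dt = 4t^4
  ∫ -9t^2 dt = -3t^3
  ∫ -6t dt = -3t^2
  ∫ -4 dt = -4t
F(t) = -4t^5 + 4t^4 - 3t^3 - 3t^2 - 4t + C


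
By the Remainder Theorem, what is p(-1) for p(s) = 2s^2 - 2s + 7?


By the Remainder Theorem, the remainder equals p(-1):
  2*(-1)^2 = 2
  -2*(-1)^1 = 2
  constant: 7
Sum: 2 + 2 + 7 = 11


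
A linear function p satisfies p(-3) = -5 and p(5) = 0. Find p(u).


p(u) = mu + b. Using p(-3)=-5, p(5)=0:
m = (-5)/(-3 - 5) = -5/-8 = 5/8
b = -5 - m*(-3) = -5 + 15/8 = -25/8
p(u) = (5/8)u - (25/8)


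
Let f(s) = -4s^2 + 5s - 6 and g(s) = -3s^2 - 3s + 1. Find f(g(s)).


Substitute g(s) into f:
f(g(s)) = -4*(-3s^2 - 3s + 1)^2 + 5*(-3s^2 - 3s + 1) + (-6)
(-3s^2 - 3s + 1)^2 = 9s^4 + 18s^3 + 3s^2 - 6s + 1
Expand and combine: -36s^4 - 72s^3 - 27s^2 + 9s - 5


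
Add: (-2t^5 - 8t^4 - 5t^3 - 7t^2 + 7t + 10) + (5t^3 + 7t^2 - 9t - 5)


Align terms by degree and add:
  -2t^5 - 8t^4 - 5t^3 - 7t^2 + 7t + 10
+ 5t^3 + 7t^2 - 9t - 5
= -2t^5 - 8t^4 - 2t + 5


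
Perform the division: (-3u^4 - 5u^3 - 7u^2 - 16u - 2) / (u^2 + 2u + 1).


(-3u^4 - 5u^3 - 7u^2 - 16u - 2) / (u^2 + 2u + 1)
Step 1: -3u^2 * (u^2 + 2u + 1) = -3u^4 - 6u^3 - 3u^2; subtract.
Step 2: u * (u^2 + 2u + 1) = u^3 + 2u^2 + u; subtract.
Step 3: -6 * (u^2 + 2u + 1) = -6u^2 - 12u - 6; subtract.
Quotient: -3u^2 + u - 6, Remainder: -5u + 4


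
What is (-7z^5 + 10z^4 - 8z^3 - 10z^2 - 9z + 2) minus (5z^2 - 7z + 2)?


Distribute the minus sign:
  (-7z^5 + 10z^4 - 8z^3 - 10z^2 - 9z + 2)
- (5z^2 - 7z + 2)
Negate second polynomial: -5z^2 + 7z - 2
Add: -7z^5 + 10z^4 - 8z^3 - 15z^2 - 2z


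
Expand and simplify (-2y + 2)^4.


Expand (-2y + 2)^4 by repeated multiplication:
  (-2y + 2)^2 = 4y^2 - 8y + 4
  (-2y + 2)^3 = -8y^3 + 24y^2 - 24y + 8
= 16y^4 - 64y^3 + 96y^2 - 64y + 16


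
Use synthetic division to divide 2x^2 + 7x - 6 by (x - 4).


Synthetic division with c = 4. Coefficients: 2, 7, -6
Bring down 2.
  2 * 4 = 8; 8 + 7 = 15
  15 * 4 = 60; 60 - 6 = 54
Quotient: 2x + 15, Remainder: 54


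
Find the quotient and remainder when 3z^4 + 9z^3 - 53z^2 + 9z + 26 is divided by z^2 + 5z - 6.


(3z^4 + 9z^3 - 53z^2 + 9z + 26) / (z^2 + 5z - 6)
Step 1: 3z^2 * (z^2 + 5z - 6) = 3z^4 + 15z^3 - 18z^2; subtract.
Step 2: -6z * (z^2 + 5z - 6) = -6z^3 - 30z^2 + 36z; subtract.
Step 3: -5 * (z^2 + 5z - 6) = -5z^2 - 25z + 30; subtract.
Quotient: 3z^2 - 6z - 5, Remainder: -2z - 4


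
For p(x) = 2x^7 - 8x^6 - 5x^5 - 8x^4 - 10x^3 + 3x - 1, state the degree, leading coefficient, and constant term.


Highest power of x is 7, with coefficient 2. Constant term is -1.
Degree = 7, leading coefficient = 2, constant term = -1


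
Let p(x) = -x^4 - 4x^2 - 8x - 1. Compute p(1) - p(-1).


p(1) = -14
p(-1) = 2
p(1) - p(-1) = -14 - 2 = -16


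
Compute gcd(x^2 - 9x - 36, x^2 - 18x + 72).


Factor each:
  x^2 - 9x - 36 = (x - 12)(x + 3)
  x^2 - 18x + 72 = (x - 12)(x - 6)
Common monic factor: x - 12


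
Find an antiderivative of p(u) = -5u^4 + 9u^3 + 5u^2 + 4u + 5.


Reverse power rule on each term:
  ∫ -5u^4 du = -u^5
  ∫ 9u^3 du = (9/4)u^4
  ∫ 5u^2 du = (5/3)u^3
  ∫ 4u du = 2u^2
  ∫ 5 du = 5u
F(u) = -u^5 + (9/4)u^4 + (5/3)u^3 + 2u^2 + 5u + C


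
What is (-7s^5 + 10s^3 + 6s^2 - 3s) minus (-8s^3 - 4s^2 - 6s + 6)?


Distribute the minus sign:
  (-7s^5 + 10s^3 + 6s^2 - 3s)
- (-8s^3 - 4s^2 - 6s + 6)
Negate second polynomial: 8s^3 + 4s^2 + 6s - 6
Add: -7s^5 + 18s^3 + 10s^2 + 3s - 6


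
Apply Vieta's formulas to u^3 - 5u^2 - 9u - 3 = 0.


Monic cubic u^3+bu^2+cu+d=0: sum=-b, pairwise sum=c, product=-d.
b=-5, c=-9, d=-3
r1+r2+r3 = 5
r1r2+r1r3+r2r3 = -9
r1r2r3 = 3


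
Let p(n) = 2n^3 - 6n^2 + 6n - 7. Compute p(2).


Using direct substitution:
  2 * (2)^3 = 16
  -6 * (2)^2 = -24
  6 * (2)^1 = 12
  constant: -7
Sum = 16 - 24 + 12 - 7 = -3


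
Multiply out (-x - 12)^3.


Expand (-x - 12)^3 by repeated multiplication:
  (-x - 12)^2 = x^2 + 24x + 144
= -x^3 - 36x^2 - 432x - 1728


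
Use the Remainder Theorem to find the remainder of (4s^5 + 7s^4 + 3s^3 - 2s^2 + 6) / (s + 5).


By the Remainder Theorem, the remainder equals p(-5):
  4*(-5)^5 = -12500
  7*(-5)^4 = 4375
  3*(-5)^3 = -375
  -2*(-5)^2 = -50
  0*(-5)^1 = 0
  constant: 6
Sum: -12500 + 4375 - 375 - 50 + 0 + 6 = -8544


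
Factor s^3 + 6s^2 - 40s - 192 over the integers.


Try integer roots (divisors of -192). s=-4: p(-4)=0.
Divide out (s + 4): quotient is s^2 + 2s - 48.
Factor the quadratic: (s - 6)(s + 8)
Result: (s + 4)(s - 6)(s + 8)


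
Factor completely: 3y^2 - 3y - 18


Roots satisfy r1 + r2 = -b/a = 1 and r1*r2 = c/a = -6.
So r1 = 3, r2 = -2.
3y^2 - 3y - 18 = 3(y - r1)(y - r2) = 3(y - 3)(y + 2)


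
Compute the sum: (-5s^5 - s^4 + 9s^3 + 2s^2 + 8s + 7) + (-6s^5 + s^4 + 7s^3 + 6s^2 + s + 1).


Align terms by degree and add:
  -5s^5 - s^4 + 9s^3 + 2s^2 + 8s + 7
  -6s^5 + s^4 + 7s^3 + 6s^2 + s + 1
= -11s^5 + 16s^3 + 8s^2 + 9s + 8


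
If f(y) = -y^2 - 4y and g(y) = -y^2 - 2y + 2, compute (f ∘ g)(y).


Substitute g(y) into f:
f(g(y)) = -1*(-y^2 - 2y + 2)^2 + (-4)*(-y^2 - 2y + 2)
(-y^2 - 2y + 2)^2 = y^4 + 4y^3 - 8y + 4
Expand and combine: -y^4 - 4y^3 + 4y^2 + 16y - 12


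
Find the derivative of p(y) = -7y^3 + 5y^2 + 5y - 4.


Apply the power rule term by term:
  d/dy(-7y^3) = -21y^2
  d/dy(5y^2) = 10y
  d/dy(5y) = 5
  d/dy(-4) = 0
p'(y) = -21y^2 + 10y + 5


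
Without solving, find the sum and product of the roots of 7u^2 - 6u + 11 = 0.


For au^2+bu+c=0: sum = -b/a, product = c/a.
a=7, b=-6, c=11
Sum = -(-6)/7 = 6/7
Product = (11)/7 = 11/7
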